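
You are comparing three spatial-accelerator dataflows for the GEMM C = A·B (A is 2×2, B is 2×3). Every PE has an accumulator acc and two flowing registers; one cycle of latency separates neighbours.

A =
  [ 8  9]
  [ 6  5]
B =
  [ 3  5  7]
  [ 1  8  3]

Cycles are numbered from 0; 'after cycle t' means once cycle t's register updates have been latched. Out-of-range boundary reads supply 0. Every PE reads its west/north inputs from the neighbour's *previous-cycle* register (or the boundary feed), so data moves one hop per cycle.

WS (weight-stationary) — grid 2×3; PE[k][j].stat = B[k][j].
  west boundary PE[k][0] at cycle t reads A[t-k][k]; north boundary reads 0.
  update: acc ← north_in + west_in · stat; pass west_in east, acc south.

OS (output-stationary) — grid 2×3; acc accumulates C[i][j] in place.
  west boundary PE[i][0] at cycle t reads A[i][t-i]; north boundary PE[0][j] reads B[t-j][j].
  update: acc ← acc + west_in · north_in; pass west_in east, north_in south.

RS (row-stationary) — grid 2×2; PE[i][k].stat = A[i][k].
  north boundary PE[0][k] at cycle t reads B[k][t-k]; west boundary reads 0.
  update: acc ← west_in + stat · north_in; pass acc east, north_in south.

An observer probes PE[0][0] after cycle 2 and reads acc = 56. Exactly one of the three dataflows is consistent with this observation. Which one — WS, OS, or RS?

— WS: 2×3; PE[0][0] trace:
  after 0 — PE[0][0] acc=24, pass-E 8, pass-S 24
  after 1 — PE[0][0] acc=18, pass-E 6, pass-S 18
  after 2 — PE[0][0] acc=0, pass-E 0, pass-S 0
— OS: 2×3; PE[0][0] trace:
  after 0 — PE[0][0] acc=24, pass-E 8, pass-S 3
  after 1 — PE[0][0] acc=33, pass-E 9, pass-S 1
  after 2 — PE[0][0] acc=33, pass-E 0, pass-S 0
— RS: 2×2; PE[0][0] trace:
  after 0 — PE[0][0] acc=24, pass-E 24, pass-S 3
  after 1 — PE[0][0] acc=40, pass-E 40, pass-S 5
  after 2 — PE[0][0] acc=56, pass-E 56, pass-S 7

dataflow = RS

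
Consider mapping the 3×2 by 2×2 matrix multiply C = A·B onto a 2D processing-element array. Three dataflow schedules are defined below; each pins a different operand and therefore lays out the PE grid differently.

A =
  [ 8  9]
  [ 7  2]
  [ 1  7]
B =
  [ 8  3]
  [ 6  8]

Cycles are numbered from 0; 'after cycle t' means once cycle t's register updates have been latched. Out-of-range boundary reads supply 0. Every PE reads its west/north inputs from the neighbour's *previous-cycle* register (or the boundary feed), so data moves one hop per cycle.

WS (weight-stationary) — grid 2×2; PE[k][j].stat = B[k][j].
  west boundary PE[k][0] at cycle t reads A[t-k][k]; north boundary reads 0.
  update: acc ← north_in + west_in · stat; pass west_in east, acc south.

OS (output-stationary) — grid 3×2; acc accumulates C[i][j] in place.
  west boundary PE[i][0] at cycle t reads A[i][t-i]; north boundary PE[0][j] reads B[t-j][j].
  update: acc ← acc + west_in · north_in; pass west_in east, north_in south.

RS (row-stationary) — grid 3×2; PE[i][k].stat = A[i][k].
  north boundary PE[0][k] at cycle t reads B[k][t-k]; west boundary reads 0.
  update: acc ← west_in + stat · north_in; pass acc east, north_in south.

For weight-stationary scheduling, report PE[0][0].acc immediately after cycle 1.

PE[0][0].acc = 56

WS 2×2: PE[0][0] cycle-by-cycle (with neighbour feeds):
  c0 r0c0: 64 / 8 / 64
  c1 r0c0: 56 / 7 / 56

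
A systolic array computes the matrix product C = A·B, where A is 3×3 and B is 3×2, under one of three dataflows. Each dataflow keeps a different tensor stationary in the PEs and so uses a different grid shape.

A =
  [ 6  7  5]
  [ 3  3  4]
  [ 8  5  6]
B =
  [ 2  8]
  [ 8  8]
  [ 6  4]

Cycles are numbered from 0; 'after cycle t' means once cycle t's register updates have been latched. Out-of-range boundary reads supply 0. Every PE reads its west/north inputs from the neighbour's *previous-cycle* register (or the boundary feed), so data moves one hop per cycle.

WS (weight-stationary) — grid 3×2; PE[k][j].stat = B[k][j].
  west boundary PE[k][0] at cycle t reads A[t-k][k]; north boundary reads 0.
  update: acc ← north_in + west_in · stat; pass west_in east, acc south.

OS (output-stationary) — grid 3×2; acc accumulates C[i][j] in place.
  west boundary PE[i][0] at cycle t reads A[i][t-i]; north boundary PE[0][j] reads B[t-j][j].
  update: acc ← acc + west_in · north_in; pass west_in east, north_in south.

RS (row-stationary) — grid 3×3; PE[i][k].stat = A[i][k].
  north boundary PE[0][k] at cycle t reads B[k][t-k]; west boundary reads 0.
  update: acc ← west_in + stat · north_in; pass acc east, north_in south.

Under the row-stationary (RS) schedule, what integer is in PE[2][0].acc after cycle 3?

PE[2][0].acc = 64

RS (3×3). Following PE[2][0] plus its west/north inputs:
  step 0 · PE1,0: acc=0; fwd→0 fwd↓0
  step 0 · PE2,0: acc=0; fwd→0 fwd↓0
  step 1 · PE1,0: acc=6; fwd→6 fwd↓2
  step 1 · PE2,0: acc=0; fwd→0 fwd↓0
  step 2 · PE1,0: acc=24; fwd→24 fwd↓8
  step 2 · PE2,0: acc=16; fwd→16 fwd↓2
  step 3 · PE1,0: acc=0; fwd→0 fwd↓0
  step 3 · PE2,0: acc=64; fwd→64 fwd↓8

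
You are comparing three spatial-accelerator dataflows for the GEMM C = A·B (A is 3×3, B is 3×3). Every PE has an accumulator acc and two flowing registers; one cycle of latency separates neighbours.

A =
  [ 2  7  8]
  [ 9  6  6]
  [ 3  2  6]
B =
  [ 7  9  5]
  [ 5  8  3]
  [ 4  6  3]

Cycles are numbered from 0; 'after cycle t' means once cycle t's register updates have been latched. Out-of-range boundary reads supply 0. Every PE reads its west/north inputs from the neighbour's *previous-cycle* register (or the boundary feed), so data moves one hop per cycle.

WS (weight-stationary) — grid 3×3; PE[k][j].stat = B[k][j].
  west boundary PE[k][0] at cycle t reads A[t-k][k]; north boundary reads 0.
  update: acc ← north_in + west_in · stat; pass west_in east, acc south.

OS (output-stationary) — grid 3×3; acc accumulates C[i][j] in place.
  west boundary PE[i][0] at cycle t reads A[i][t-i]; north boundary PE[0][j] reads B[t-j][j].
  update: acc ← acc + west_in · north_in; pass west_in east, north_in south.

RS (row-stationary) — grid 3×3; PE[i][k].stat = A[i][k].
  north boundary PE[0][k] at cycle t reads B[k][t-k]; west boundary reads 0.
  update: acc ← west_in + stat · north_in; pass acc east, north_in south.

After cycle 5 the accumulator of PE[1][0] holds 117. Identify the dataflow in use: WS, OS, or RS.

dataflow = OS

— WS: 3×3; PE[1][0] trace:
  after 0 — PE[1][0] acc=0, pass-E 0, pass-S 0
  after 1 — PE[1][0] acc=49, pass-E 7, pass-S 49
  after 2 — PE[1][0] acc=93, pass-E 6, pass-S 93
  after 3 — PE[1][0] acc=31, pass-E 2, pass-S 31
  after 4 — PE[1][0] acc=0, pass-E 0, pass-S 0
  after 5 — PE[1][0] acc=0, pass-E 0, pass-S 0
— OS: 3×3; PE[1][0] trace:
  after 0 — PE[1][0] acc=0, pass-E 0, pass-S 0
  after 1 — PE[1][0] acc=63, pass-E 9, pass-S 7
  after 2 — PE[1][0] acc=93, pass-E 6, pass-S 5
  after 3 — PE[1][0] acc=117, pass-E 6, pass-S 4
  after 4 — PE[1][0] acc=117, pass-E 0, pass-S 0
  after 5 — PE[1][0] acc=117, pass-E 0, pass-S 0
— RS: 3×3; PE[1][0] trace:
  after 0 — PE[1][0] acc=0, pass-E 0, pass-S 0
  after 1 — PE[1][0] acc=63, pass-E 63, pass-S 7
  after 2 — PE[1][0] acc=81, pass-E 81, pass-S 9
  after 3 — PE[1][0] acc=45, pass-E 45, pass-S 5
  after 4 — PE[1][0] acc=0, pass-E 0, pass-S 0
  after 5 — PE[1][0] acc=0, pass-E 0, pass-S 0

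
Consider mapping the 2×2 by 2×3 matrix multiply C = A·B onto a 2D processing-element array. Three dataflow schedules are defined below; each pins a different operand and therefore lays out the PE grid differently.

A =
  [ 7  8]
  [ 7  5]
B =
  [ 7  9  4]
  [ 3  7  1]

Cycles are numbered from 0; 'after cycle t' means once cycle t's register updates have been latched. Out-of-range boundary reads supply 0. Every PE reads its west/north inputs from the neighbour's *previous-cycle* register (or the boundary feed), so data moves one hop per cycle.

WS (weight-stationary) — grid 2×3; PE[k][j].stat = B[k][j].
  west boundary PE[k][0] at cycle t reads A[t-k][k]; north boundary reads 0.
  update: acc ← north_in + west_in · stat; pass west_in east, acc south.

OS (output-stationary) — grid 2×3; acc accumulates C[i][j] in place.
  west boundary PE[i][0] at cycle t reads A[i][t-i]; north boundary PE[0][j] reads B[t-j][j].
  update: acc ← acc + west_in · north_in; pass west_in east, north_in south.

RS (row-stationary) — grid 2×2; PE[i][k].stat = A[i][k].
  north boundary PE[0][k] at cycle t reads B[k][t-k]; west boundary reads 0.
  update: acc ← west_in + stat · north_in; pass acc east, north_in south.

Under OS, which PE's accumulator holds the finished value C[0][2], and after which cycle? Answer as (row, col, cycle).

(row, col, cycle) = (0, 2, 3)

OS: C[0][2] accumulates in PE[0][2]:
  [0] (0,2) acc=0 (h:0 v:0)
  [1] (0,2) acc=0 (h:0 v:0)
  [2] (0,2) acc=28 (h:7 v:4)
  [3] (0,2) acc=36 (h:8 v:1)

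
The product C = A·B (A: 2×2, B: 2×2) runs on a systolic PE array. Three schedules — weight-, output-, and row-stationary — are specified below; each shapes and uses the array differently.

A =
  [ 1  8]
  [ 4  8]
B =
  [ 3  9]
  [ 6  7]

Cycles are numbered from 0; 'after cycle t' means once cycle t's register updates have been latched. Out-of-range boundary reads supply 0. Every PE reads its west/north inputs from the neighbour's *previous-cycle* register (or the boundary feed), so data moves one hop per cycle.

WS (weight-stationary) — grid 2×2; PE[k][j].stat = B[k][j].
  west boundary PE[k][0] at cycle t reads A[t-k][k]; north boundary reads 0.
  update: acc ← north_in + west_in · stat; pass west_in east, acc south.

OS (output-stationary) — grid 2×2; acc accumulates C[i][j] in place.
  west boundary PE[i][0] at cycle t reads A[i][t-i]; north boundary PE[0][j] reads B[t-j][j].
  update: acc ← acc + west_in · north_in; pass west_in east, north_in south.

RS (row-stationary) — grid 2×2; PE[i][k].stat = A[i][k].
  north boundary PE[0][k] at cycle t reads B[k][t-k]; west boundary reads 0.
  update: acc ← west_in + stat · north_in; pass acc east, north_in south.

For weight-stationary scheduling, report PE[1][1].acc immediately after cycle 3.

PE[1][1].acc = 92

WS (2×2). Following PE[1][1] plus its west/north inputs:
  step 0 · PE0,1: acc=0; fwd→0 fwd↓0
  step 0 · PE1,0: acc=0; fwd→0 fwd↓0
  step 0 · PE1,1: acc=0; fwd→0 fwd↓0
  step 1 · PE0,1: acc=9; fwd→1 fwd↓9
  step 1 · PE1,0: acc=51; fwd→8 fwd↓51
  step 1 · PE1,1: acc=0; fwd→0 fwd↓0
  step 2 · PE0,1: acc=36; fwd→4 fwd↓36
  step 2 · PE1,0: acc=60; fwd→8 fwd↓60
  step 2 · PE1,1: acc=65; fwd→8 fwd↓65
  step 3 · PE0,1: acc=0; fwd→0 fwd↓0
  step 3 · PE1,0: acc=0; fwd→0 fwd↓0
  step 3 · PE1,1: acc=92; fwd→8 fwd↓92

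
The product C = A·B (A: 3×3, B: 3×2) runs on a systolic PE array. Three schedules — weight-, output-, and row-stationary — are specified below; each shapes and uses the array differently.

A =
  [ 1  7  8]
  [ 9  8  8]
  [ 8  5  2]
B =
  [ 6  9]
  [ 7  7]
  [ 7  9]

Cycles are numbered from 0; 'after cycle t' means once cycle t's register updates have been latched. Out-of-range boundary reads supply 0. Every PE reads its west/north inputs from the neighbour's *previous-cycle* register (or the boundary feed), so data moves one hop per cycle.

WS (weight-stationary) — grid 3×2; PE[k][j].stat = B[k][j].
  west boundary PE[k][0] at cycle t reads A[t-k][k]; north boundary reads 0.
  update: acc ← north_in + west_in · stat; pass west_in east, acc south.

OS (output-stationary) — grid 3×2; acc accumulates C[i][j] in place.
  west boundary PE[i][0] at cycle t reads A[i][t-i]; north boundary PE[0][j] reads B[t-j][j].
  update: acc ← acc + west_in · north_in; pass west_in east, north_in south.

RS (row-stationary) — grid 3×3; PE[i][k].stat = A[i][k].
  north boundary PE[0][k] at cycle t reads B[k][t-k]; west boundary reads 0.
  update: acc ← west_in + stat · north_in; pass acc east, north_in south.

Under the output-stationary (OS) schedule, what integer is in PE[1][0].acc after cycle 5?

PE[1][0].acc = 166

OS 3×2: PE[1][0] cycle-by-cycle (with neighbour feeds):
  0: (0,0).acc=6  regs=<1,6>
  0: (1,0).acc=0  regs=<0,0>
  1: (0,0).acc=55  regs=<7,7>
  1: (1,0).acc=54  regs=<9,6>
  2: (0,0).acc=111  regs=<8,7>
  2: (1,0).acc=110  regs=<8,7>
  3: (0,0).acc=111  regs=<0,0>
  3: (1,0).acc=166  regs=<8,7>
  4: (0,0).acc=111  regs=<0,0>
  4: (1,0).acc=166  regs=<0,0>
  5: (0,0).acc=111  regs=<0,0>
  5: (1,0).acc=166  regs=<0,0>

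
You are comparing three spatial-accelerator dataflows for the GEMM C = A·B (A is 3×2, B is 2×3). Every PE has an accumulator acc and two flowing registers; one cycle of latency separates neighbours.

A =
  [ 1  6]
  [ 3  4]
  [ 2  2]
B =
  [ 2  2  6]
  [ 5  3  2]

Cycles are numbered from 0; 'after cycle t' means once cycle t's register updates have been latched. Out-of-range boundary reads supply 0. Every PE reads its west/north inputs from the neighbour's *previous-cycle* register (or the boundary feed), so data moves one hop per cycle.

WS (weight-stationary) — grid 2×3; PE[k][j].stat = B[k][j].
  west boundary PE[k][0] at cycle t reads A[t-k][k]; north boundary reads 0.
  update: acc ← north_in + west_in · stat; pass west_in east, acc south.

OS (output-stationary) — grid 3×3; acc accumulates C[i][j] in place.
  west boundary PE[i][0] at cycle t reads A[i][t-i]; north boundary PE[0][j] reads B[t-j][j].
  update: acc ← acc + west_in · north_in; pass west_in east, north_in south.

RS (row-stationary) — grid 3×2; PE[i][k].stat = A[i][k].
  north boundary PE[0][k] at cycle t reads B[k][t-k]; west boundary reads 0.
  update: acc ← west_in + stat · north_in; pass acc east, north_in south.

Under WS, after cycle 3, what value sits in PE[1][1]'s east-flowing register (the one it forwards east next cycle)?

register = 4

Tracing WS — 2×3 array, target PE[1][1]:
  after 0 — PE[0][1] acc=0, pass-E 0, pass-S 0
  after 0 — PE[1][0] acc=0, pass-E 0, pass-S 0
  after 0 — PE[1][1] acc=0, pass-E 0, pass-S 0
  after 1 — PE[0][1] acc=2, pass-E 1, pass-S 2
  after 1 — PE[1][0] acc=32, pass-E 6, pass-S 32
  after 1 — PE[1][1] acc=0, pass-E 0, pass-S 0
  after 2 — PE[0][1] acc=6, pass-E 3, pass-S 6
  after 2 — PE[1][0] acc=26, pass-E 4, pass-S 26
  after 2 — PE[1][1] acc=20, pass-E 6, pass-S 20
  after 3 — PE[0][1] acc=4, pass-E 2, pass-S 4
  after 3 — PE[1][0] acc=14, pass-E 2, pass-S 14
  after 3 — PE[1][1] acc=18, pass-E 4, pass-S 18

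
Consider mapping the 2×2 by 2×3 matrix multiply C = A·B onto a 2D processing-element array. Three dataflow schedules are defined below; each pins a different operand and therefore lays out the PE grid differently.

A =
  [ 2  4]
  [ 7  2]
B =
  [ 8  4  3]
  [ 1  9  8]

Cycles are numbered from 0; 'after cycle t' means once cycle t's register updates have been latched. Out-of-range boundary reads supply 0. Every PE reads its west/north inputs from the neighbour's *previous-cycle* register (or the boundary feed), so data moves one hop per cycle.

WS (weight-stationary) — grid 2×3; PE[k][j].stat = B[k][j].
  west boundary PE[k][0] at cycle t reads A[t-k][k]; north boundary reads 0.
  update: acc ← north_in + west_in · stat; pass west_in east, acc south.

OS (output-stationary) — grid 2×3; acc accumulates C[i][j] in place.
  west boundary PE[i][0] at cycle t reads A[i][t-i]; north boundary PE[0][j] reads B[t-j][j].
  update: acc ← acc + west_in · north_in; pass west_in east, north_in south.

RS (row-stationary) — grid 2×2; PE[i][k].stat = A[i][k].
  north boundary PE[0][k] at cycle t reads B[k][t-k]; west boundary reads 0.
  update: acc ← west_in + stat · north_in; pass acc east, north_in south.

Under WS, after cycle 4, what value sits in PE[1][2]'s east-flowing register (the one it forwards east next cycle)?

register = 2

Tracing WS — 2×3 array, target PE[1][2]:
  @0  [0,2]  acc 0  |  →0  ↓0
  @0  [1,1]  acc 0  |  →0  ↓0
  @0  [1,2]  acc 0  |  →0  ↓0
  @1  [0,2]  acc 0  |  →0  ↓0
  @1  [1,1]  acc 0  |  →0  ↓0
  @1  [1,2]  acc 0  |  →0  ↓0
  @2  [0,2]  acc 6  |  →2  ↓6
  @2  [1,1]  acc 44  |  →4  ↓44
  @2  [1,2]  acc 0  |  →0  ↓0
  @3  [0,2]  acc 21  |  →7  ↓21
  @3  [1,1]  acc 46  |  →2  ↓46
  @3  [1,2]  acc 38  |  →4  ↓38
  @4  [0,2]  acc 0  |  →0  ↓0
  @4  [1,1]  acc 0  |  →0  ↓0
  @4  [1,2]  acc 37  |  →2  ↓37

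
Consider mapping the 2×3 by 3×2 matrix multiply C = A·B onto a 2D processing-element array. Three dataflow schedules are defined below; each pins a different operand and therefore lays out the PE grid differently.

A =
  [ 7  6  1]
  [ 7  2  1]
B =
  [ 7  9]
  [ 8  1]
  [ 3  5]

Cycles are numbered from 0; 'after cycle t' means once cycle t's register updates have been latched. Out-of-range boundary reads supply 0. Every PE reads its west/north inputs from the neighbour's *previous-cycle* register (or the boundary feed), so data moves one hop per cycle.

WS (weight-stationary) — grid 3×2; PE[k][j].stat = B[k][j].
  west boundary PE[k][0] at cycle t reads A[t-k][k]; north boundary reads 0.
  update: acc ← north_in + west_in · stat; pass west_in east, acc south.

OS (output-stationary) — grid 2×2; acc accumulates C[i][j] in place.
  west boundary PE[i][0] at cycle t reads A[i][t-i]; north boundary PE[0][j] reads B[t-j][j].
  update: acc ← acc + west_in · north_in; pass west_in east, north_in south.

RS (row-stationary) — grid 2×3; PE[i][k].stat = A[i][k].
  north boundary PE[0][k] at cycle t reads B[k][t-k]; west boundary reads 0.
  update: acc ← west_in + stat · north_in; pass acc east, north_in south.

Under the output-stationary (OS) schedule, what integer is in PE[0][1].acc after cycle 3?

OS 2×2: PE[0][1] cycle-by-cycle (with neighbour feeds):
  @0  [0,0]  acc 49  |  →7  ↓7
  @0  [0,1]  acc 0  |  →0  ↓0
  @1  [0,0]  acc 97  |  →6  ↓8
  @1  [0,1]  acc 63  |  →7  ↓9
  @2  [0,0]  acc 100  |  →1  ↓3
  @2  [0,1]  acc 69  |  →6  ↓1
  @3  [0,0]  acc 100  |  →0  ↓0
  @3  [0,1]  acc 74  |  →1  ↓5

PE[0][1].acc = 74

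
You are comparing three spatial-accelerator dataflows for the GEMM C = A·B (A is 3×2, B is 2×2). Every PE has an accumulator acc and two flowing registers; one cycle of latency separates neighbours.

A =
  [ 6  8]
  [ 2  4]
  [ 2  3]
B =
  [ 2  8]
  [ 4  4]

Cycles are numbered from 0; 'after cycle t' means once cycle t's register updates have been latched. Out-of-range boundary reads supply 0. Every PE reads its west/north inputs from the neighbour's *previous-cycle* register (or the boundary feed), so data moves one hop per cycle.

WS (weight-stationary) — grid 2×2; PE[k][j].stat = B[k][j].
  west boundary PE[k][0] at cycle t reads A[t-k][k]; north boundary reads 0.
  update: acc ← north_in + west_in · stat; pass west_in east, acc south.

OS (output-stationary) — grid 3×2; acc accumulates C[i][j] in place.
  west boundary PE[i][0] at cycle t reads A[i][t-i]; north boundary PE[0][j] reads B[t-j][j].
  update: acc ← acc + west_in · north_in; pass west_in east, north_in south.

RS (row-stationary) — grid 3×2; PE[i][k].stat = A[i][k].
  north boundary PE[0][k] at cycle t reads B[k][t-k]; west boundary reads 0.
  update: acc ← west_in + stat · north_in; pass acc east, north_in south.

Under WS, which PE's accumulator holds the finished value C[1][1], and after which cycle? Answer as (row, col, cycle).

Under WS, C[1][1] lands at PE[1][1]:
  t=0 PE[1][1]: acc=0 h=0 v=0
  t=1 PE[1][1]: acc=0 h=0 v=0
  t=2 PE[1][1]: acc=80 h=8 v=80
  t=3 PE[1][1]: acc=32 h=4 v=32

(row, col, cycle) = (1, 1, 3)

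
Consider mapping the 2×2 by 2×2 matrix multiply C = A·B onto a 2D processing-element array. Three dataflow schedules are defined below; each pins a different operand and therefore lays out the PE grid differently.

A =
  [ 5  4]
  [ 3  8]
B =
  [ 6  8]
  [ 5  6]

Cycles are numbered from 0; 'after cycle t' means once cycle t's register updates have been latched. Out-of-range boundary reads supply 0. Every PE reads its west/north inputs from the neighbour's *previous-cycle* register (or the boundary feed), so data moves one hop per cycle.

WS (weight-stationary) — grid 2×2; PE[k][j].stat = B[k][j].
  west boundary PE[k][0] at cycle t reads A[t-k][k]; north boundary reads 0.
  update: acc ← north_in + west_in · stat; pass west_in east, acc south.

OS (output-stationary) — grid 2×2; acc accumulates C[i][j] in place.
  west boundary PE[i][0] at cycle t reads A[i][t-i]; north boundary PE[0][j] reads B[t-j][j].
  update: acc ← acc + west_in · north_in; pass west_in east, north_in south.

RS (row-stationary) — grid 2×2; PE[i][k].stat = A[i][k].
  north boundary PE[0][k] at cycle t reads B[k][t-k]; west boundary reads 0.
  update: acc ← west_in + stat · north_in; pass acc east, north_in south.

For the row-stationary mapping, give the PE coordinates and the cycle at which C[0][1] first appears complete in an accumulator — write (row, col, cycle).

RS: C[0][1] accumulates in PE[0][1]:
  [0] (0,1) acc=0 (h:0 v:0)
  [1] (0,1) acc=50 (h:50 v:5)
  [2] (0,1) acc=64 (h:64 v:6)

(row, col, cycle) = (0, 1, 2)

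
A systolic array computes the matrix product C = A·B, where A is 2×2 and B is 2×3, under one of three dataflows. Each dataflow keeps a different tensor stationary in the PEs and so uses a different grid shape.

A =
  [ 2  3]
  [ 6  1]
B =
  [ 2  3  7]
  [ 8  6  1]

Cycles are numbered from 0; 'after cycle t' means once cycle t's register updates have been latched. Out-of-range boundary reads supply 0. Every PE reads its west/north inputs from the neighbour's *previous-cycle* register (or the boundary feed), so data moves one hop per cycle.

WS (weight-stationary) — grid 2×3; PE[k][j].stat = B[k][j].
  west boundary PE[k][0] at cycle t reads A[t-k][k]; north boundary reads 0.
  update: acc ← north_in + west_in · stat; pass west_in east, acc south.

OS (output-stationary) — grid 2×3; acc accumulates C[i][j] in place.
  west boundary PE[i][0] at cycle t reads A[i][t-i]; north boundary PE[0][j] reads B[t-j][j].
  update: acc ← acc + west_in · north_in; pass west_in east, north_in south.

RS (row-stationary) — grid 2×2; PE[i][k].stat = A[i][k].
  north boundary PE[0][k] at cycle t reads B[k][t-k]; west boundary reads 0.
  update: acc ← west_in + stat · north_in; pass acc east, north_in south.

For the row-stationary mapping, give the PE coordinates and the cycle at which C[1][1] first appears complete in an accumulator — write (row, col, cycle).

RS — PE[1][1] is where C[1][1] collects:
  [0] (1,1) acc=0 (h:0 v:0)
  [1] (1,1) acc=0 (h:0 v:0)
  [2] (1,1) acc=20 (h:20 v:8)
  [3] (1,1) acc=24 (h:24 v:6)

(row, col, cycle) = (1, 1, 3)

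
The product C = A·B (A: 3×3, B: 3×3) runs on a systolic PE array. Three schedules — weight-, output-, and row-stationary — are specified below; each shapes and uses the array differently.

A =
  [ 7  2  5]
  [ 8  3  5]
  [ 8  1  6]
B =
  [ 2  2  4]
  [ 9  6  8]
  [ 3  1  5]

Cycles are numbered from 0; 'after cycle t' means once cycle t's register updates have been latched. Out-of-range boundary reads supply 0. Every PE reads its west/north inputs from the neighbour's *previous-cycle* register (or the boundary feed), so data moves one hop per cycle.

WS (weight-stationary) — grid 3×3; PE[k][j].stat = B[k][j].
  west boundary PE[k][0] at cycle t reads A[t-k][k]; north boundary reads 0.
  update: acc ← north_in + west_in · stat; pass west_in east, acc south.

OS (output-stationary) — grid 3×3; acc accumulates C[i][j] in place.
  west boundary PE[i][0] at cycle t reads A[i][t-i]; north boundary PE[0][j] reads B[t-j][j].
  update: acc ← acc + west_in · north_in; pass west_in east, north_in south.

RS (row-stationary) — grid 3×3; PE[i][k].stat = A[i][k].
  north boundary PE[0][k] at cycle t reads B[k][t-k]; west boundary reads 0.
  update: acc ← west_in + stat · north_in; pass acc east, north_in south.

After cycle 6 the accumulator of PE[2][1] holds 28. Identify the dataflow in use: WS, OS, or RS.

WS (3×3 grid), PE[2][1]:
  0: (2,1).acc=0  regs=<0,0>
  1: (2,1).acc=0  regs=<0,0>
  2: (2,1).acc=0  regs=<0,0>
  3: (2,1).acc=31  regs=<5,31>
  4: (2,1).acc=39  regs=<5,39>
  5: (2,1).acc=28  regs=<6,28>
  6: (2,1).acc=0  regs=<0,0>
OS (3×3 grid), PE[2][1]:
  0: (2,1).acc=0  regs=<0,0>
  1: (2,1).acc=0  regs=<0,0>
  2: (2,1).acc=0  regs=<0,0>
  3: (2,1).acc=16  regs=<8,2>
  4: (2,1).acc=22  regs=<1,6>
  5: (2,1).acc=28  regs=<6,1>
  6: (2,1).acc=28  regs=<0,0>
RS (3×3 grid), PE[2][1]:
  0: (2,1).acc=0  regs=<0,0>
  1: (2,1).acc=0  regs=<0,0>
  2: (2,1).acc=0  regs=<0,0>
  3: (2,1).acc=25  regs=<25,9>
  4: (2,1).acc=22  regs=<22,6>
  5: (2,1).acc=40  regs=<40,8>
  6: (2,1).acc=0  regs=<0,0>

dataflow = OS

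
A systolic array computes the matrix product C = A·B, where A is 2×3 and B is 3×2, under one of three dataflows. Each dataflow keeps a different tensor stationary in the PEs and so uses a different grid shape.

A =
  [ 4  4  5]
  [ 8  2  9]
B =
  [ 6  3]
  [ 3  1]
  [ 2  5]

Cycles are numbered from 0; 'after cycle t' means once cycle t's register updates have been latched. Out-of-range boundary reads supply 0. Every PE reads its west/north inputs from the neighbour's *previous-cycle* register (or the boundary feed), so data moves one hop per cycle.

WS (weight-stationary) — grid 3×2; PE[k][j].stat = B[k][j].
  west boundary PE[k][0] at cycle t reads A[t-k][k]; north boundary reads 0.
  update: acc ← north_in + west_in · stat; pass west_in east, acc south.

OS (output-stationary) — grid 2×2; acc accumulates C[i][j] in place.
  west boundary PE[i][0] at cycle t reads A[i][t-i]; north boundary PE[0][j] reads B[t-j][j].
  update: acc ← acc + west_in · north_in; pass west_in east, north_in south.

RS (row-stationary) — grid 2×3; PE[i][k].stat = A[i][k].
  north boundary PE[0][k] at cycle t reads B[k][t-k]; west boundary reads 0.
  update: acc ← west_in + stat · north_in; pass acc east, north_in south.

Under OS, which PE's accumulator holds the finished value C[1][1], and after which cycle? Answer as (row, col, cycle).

Under OS, C[1][1] lands at PE[1][1]:
  t=0 PE[1][1]: acc=0 h=0 v=0
  t=1 PE[1][1]: acc=0 h=0 v=0
  t=2 PE[1][1]: acc=24 h=8 v=3
  t=3 PE[1][1]: acc=26 h=2 v=1
  t=4 PE[1][1]: acc=71 h=9 v=5

(row, col, cycle) = (1, 1, 4)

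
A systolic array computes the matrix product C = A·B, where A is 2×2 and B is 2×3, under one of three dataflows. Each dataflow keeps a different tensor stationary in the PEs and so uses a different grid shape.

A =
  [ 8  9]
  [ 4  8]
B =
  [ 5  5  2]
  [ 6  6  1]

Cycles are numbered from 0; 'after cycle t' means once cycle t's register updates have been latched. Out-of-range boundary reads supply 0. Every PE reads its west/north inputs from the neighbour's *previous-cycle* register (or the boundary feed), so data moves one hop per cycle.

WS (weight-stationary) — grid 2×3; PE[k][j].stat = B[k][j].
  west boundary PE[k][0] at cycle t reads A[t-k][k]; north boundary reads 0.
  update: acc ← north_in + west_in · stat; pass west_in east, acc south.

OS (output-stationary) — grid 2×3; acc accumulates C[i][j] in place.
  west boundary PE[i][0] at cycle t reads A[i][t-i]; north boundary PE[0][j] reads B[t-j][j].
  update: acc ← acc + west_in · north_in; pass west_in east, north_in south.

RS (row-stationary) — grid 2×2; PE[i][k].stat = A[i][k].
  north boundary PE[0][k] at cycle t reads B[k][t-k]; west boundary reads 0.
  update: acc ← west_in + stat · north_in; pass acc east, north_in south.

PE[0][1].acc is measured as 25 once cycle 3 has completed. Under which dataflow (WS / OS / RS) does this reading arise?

dataflow = RS

WS [2×3] PE[0][1] across cycles:
  0: (0,1).acc=0  regs=<0,0>
  1: (0,1).acc=40  regs=<8,40>
  2: (0,1).acc=20  regs=<4,20>
  3: (0,1).acc=0  regs=<0,0>
OS [2×3] PE[0][1] across cycles:
  0: (0,1).acc=0  regs=<0,0>
  1: (0,1).acc=40  regs=<8,5>
  2: (0,1).acc=94  regs=<9,6>
  3: (0,1).acc=94  regs=<0,0>
RS [2×2] PE[0][1] across cycles:
  0: (0,1).acc=0  regs=<0,0>
  1: (0,1).acc=94  regs=<94,6>
  2: (0,1).acc=94  regs=<94,6>
  3: (0,1).acc=25  regs=<25,1>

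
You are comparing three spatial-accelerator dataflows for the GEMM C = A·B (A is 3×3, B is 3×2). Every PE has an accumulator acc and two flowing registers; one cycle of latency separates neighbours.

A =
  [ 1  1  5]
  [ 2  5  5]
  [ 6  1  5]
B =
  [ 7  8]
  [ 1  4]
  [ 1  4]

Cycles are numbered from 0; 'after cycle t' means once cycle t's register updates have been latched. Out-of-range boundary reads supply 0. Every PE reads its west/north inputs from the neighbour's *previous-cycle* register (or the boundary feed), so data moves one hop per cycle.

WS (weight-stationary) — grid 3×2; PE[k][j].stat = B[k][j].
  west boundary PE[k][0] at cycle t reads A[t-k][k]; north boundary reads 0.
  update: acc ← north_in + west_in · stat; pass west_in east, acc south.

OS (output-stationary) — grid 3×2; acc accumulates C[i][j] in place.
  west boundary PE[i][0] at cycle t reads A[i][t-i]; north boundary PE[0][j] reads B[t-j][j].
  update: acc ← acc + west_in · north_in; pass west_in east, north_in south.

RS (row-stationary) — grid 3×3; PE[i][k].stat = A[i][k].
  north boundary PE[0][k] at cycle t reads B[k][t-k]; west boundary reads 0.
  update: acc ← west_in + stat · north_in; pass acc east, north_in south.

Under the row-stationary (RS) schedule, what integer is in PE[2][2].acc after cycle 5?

RS (3×3). Following PE[2][2] plus its west/north inputs:
  0: (1,2).acc=0  regs=<0,0>
  0: (2,1).acc=0  regs=<0,0>
  0: (2,2).acc=0  regs=<0,0>
  1: (1,2).acc=0  regs=<0,0>
  1: (2,1).acc=0  regs=<0,0>
  1: (2,2).acc=0  regs=<0,0>
  2: (1,2).acc=0  regs=<0,0>
  2: (2,1).acc=0  regs=<0,0>
  2: (2,2).acc=0  regs=<0,0>
  3: (1,2).acc=24  regs=<24,1>
  3: (2,1).acc=43  regs=<43,1>
  3: (2,2).acc=0  regs=<0,0>
  4: (1,2).acc=56  regs=<56,4>
  4: (2,1).acc=52  regs=<52,4>
  4: (2,2).acc=48  regs=<48,1>
  5: (1,2).acc=0  regs=<0,0>
  5: (2,1).acc=0  regs=<0,0>
  5: (2,2).acc=72  regs=<72,4>

PE[2][2].acc = 72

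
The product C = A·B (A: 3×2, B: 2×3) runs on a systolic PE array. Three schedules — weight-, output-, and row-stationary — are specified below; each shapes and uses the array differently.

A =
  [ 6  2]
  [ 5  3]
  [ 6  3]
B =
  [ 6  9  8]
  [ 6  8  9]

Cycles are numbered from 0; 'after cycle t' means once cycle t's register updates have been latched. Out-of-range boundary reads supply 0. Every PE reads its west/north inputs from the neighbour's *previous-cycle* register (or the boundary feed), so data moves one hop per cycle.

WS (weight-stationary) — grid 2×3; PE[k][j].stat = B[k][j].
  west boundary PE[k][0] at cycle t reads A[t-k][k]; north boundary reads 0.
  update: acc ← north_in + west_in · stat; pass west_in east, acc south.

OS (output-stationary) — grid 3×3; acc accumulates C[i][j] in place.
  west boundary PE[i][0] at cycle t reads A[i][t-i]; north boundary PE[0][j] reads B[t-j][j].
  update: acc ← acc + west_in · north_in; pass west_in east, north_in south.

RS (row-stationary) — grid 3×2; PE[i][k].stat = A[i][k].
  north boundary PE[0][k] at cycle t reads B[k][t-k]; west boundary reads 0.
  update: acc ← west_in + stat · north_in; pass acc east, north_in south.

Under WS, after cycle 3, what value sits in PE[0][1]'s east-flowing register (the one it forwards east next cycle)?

register = 6

WS 2×3: PE[0][1] cycle-by-cycle (with neighbour feeds):
  cycle 0: PE[0][0] → acc 36, east 6, south 36
  cycle 0: PE[0][1] → acc 0, east 0, south 0
  cycle 1: PE[0][0] → acc 30, east 5, south 30
  cycle 1: PE[0][1] → acc 54, east 6, south 54
  cycle 2: PE[0][0] → acc 36, east 6, south 36
  cycle 2: PE[0][1] → acc 45, east 5, south 45
  cycle 3: PE[0][0] → acc 0, east 0, south 0
  cycle 3: PE[0][1] → acc 54, east 6, south 54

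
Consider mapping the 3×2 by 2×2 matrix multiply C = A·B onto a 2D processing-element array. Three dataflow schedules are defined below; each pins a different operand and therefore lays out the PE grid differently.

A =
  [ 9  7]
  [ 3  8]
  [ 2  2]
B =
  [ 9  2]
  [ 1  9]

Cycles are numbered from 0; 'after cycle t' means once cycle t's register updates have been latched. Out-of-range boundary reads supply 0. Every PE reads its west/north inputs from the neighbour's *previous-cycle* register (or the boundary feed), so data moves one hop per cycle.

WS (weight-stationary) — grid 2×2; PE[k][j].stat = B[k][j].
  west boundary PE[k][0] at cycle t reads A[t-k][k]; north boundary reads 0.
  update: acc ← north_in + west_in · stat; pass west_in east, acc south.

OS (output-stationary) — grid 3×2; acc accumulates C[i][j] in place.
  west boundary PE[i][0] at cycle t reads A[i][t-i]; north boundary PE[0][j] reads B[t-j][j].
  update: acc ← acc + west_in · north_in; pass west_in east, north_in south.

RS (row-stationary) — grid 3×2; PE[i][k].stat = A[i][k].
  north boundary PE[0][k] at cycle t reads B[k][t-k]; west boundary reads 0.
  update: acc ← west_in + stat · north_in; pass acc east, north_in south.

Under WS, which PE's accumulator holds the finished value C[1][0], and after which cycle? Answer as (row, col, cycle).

WS — PE[1][0] is where C[1][0] collects:
  c0 r1c0: 0 / 0 / 0
  c1 r1c0: 88 / 7 / 88
  c2 r1c0: 35 / 8 / 35

(row, col, cycle) = (1, 0, 2)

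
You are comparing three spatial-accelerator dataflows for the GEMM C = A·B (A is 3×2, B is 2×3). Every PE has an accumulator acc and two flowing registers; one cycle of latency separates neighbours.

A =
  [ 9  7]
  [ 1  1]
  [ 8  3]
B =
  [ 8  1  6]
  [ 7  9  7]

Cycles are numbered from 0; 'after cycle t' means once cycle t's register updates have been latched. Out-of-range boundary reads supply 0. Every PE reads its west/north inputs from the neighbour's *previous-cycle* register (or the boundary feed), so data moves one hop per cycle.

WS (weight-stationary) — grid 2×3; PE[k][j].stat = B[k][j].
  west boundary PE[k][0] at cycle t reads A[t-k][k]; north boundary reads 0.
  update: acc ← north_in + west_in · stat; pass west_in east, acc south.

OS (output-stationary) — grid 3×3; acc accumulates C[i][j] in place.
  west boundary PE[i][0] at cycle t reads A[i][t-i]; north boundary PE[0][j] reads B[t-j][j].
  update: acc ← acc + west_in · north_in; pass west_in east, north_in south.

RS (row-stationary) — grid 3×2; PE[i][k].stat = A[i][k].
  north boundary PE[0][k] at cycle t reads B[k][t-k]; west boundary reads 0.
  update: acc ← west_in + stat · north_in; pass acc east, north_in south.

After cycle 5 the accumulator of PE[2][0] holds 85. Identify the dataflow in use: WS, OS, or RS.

WS: PE[2][0] is outside its 2×3 grid.
OS [3×3] PE[2][0] across cycles:
  after 0 — PE[2][0] acc=0, pass-E 0, pass-S 0
  after 1 — PE[2][0] acc=0, pass-E 0, pass-S 0
  after 2 — PE[2][0] acc=64, pass-E 8, pass-S 8
  after 3 — PE[2][0] acc=85, pass-E 3, pass-S 7
  after 4 — PE[2][0] acc=85, pass-E 0, pass-S 0
  after 5 — PE[2][0] acc=85, pass-E 0, pass-S 0
RS [3×2] PE[2][0] across cycles:
  after 0 — PE[2][0] acc=0, pass-E 0, pass-S 0
  after 1 — PE[2][0] acc=0, pass-E 0, pass-S 0
  after 2 — PE[2][0] acc=64, pass-E 64, pass-S 8
  after 3 — PE[2][0] acc=8, pass-E 8, pass-S 1
  after 4 — PE[2][0] acc=48, pass-E 48, pass-S 6
  after 5 — PE[2][0] acc=0, pass-E 0, pass-S 0

dataflow = OS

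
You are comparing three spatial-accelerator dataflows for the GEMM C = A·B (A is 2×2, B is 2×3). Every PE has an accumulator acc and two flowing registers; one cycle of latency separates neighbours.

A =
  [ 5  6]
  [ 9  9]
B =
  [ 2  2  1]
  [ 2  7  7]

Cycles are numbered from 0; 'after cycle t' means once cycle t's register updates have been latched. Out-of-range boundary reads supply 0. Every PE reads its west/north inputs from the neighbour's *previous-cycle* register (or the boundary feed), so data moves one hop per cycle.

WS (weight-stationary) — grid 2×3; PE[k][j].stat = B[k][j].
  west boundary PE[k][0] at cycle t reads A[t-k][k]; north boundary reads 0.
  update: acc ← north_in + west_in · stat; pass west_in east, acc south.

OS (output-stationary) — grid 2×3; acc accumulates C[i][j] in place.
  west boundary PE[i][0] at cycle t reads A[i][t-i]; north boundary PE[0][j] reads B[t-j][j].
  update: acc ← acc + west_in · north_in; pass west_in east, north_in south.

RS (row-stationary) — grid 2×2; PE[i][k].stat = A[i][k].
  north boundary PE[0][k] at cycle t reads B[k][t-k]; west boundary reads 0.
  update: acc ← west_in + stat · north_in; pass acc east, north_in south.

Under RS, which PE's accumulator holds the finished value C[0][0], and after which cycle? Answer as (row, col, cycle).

(row, col, cycle) = (0, 1, 1)

Under RS, C[0][0] lands at PE[0][1]:
  0: (0,1).acc=0  regs=<0,0>
  1: (0,1).acc=22  regs=<22,2>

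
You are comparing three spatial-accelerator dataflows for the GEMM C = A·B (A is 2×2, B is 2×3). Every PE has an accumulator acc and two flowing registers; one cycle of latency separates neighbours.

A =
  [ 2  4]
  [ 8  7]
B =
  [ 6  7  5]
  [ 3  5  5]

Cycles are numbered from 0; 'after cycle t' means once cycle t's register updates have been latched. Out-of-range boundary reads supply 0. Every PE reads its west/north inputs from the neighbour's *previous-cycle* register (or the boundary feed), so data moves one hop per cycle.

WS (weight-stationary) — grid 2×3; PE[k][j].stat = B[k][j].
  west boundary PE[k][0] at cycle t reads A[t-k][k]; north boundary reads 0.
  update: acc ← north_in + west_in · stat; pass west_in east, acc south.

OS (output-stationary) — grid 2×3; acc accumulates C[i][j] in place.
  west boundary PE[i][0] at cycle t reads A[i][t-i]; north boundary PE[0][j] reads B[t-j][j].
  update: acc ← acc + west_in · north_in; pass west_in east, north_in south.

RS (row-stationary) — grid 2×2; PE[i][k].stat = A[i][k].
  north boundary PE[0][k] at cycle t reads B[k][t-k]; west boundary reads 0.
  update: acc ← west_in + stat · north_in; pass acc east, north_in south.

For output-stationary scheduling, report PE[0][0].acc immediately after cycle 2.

OS on a 2×3 grid — tracing PE[0][0] and its feeders:
  t=0 PE[0][0]: acc=12 h=2 v=6
  t=1 PE[0][0]: acc=24 h=4 v=3
  t=2 PE[0][0]: acc=24 h=0 v=0

PE[0][0].acc = 24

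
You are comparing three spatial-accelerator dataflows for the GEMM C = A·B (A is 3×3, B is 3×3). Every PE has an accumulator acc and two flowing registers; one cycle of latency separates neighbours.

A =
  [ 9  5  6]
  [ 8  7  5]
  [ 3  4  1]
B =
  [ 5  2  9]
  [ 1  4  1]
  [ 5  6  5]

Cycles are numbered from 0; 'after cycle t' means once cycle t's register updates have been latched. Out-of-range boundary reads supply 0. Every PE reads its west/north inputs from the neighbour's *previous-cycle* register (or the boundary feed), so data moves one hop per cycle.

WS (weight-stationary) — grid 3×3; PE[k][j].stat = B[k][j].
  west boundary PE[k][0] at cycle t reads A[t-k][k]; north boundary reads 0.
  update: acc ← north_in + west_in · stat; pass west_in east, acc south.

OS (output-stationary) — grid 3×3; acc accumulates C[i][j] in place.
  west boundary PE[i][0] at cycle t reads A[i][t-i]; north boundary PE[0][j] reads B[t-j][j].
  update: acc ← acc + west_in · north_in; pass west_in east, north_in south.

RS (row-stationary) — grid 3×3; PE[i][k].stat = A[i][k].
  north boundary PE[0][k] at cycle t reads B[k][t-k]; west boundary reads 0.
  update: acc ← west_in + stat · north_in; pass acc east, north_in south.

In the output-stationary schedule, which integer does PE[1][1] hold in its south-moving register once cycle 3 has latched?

OS 3×3: PE[1][1] cycle-by-cycle (with neighbour feeds):
  @0  [0,1]  acc 0  |  →0  ↓0
  @0  [1,0]  acc 0  |  →0  ↓0
  @0  [1,1]  acc 0  |  →0  ↓0
  @1  [0,1]  acc 18  |  →9  ↓2
  @1  [1,0]  acc 40  |  →8  ↓5
  @1  [1,1]  acc 0  |  →0  ↓0
  @2  [0,1]  acc 38  |  →5  ↓4
  @2  [1,0]  acc 47  |  →7  ↓1
  @2  [1,1]  acc 16  |  →8  ↓2
  @3  [0,1]  acc 74  |  →6  ↓6
  @3  [1,0]  acc 72  |  →5  ↓5
  @3  [1,1]  acc 44  |  →7  ↓4

register = 4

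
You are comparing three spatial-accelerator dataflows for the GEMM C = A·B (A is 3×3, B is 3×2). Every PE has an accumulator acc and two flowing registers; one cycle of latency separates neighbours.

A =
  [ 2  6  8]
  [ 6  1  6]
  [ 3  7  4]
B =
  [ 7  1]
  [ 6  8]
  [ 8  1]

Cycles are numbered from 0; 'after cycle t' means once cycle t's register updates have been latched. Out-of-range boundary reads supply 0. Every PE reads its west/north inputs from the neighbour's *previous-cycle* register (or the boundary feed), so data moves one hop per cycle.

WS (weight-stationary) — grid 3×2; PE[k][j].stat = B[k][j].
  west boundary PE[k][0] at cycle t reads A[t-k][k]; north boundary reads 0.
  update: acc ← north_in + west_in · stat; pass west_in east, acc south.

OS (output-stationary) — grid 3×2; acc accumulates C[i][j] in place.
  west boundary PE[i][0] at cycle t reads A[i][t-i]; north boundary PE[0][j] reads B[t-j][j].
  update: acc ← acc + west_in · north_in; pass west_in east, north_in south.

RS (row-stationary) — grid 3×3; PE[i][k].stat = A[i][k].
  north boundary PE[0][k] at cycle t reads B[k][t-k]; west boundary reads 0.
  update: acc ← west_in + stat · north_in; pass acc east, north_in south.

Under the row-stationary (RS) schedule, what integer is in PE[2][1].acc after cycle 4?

Tracing RS — 3×3 array, target PE[2][1]:
  cycle 0: PE[1][1] → acc 0, east 0, south 0
  cycle 0: PE[2][0] → acc 0, east 0, south 0
  cycle 0: PE[2][1] → acc 0, east 0, south 0
  cycle 1: PE[1][1] → acc 0, east 0, south 0
  cycle 1: PE[2][0] → acc 0, east 0, south 0
  cycle 1: PE[2][1] → acc 0, east 0, south 0
  cycle 2: PE[1][1] → acc 48, east 48, south 6
  cycle 2: PE[2][0] → acc 21, east 21, south 7
  cycle 2: PE[2][1] → acc 0, east 0, south 0
  cycle 3: PE[1][1] → acc 14, east 14, south 8
  cycle 3: PE[2][0] → acc 3, east 3, south 1
  cycle 3: PE[2][1] → acc 63, east 63, south 6
  cycle 4: PE[1][1] → acc 0, east 0, south 0
  cycle 4: PE[2][0] → acc 0, east 0, south 0
  cycle 4: PE[2][1] → acc 59, east 59, south 8

PE[2][1].acc = 59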